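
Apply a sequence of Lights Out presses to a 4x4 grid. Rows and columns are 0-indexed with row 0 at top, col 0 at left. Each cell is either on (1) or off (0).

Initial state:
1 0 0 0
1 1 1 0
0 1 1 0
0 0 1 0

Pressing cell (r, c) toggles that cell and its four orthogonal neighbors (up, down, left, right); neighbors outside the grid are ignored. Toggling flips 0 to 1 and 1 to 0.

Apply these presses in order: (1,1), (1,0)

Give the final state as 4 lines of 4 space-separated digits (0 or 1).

After press 1 at (1,1):
1 1 0 0
0 0 0 0
0 0 1 0
0 0 1 0

After press 2 at (1,0):
0 1 0 0
1 1 0 0
1 0 1 0
0 0 1 0

Answer: 0 1 0 0
1 1 0 0
1 0 1 0
0 0 1 0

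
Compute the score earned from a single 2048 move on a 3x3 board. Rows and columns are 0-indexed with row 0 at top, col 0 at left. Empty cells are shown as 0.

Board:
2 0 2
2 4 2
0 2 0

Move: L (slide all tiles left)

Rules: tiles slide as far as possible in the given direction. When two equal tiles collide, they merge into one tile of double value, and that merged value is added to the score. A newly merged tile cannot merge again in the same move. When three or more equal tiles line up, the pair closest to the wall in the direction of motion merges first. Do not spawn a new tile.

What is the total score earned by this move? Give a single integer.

Slide left:
row 0: [2, 0, 2] -> [4, 0, 0]  score +4 (running 4)
row 1: [2, 4, 2] -> [2, 4, 2]  score +0 (running 4)
row 2: [0, 2, 0] -> [2, 0, 0]  score +0 (running 4)
Board after move:
4 0 0
2 4 2
2 0 0

Answer: 4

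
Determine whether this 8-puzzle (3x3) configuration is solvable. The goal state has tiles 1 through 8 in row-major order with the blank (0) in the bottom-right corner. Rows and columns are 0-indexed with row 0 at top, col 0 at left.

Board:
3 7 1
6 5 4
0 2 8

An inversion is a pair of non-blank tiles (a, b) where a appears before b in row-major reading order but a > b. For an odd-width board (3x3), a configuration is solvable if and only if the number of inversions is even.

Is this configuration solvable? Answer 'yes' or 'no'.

Answer: no

Derivation:
Inversions (pairs i<j in row-major order where tile[i] > tile[j] > 0): 13
13 is odd, so the puzzle is not solvable.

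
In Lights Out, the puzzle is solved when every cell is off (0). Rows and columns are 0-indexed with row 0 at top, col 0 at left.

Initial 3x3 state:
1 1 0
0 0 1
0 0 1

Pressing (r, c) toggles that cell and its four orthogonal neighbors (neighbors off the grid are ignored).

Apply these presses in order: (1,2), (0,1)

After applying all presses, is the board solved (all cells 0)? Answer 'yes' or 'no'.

After press 1 at (1,2):
1 1 1
0 1 0
0 0 0

After press 2 at (0,1):
0 0 0
0 0 0
0 0 0

Lights still on: 0

Answer: yes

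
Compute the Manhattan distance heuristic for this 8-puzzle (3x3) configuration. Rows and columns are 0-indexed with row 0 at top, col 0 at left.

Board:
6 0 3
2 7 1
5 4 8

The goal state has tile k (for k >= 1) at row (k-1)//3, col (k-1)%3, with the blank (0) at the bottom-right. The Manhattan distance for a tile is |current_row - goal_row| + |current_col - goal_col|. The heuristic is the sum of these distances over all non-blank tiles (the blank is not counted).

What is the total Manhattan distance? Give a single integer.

Tile 6: at (0,0), goal (1,2), distance |0-1|+|0-2| = 3
Tile 3: at (0,2), goal (0,2), distance |0-0|+|2-2| = 0
Tile 2: at (1,0), goal (0,1), distance |1-0|+|0-1| = 2
Tile 7: at (1,1), goal (2,0), distance |1-2|+|1-0| = 2
Tile 1: at (1,2), goal (0,0), distance |1-0|+|2-0| = 3
Tile 5: at (2,0), goal (1,1), distance |2-1|+|0-1| = 2
Tile 4: at (2,1), goal (1,0), distance |2-1|+|1-0| = 2
Tile 8: at (2,2), goal (2,1), distance |2-2|+|2-1| = 1
Sum: 3 + 0 + 2 + 2 + 3 + 2 + 2 + 1 = 15

Answer: 15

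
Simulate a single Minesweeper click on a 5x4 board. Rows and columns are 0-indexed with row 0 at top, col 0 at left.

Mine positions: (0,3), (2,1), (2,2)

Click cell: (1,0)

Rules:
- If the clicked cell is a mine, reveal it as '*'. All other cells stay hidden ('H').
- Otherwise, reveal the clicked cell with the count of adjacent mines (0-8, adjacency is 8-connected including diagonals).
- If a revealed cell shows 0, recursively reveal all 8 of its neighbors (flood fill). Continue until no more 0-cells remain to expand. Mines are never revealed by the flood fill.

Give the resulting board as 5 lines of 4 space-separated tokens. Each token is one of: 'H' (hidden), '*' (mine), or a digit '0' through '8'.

H H H H
1 H H H
H H H H
H H H H
H H H H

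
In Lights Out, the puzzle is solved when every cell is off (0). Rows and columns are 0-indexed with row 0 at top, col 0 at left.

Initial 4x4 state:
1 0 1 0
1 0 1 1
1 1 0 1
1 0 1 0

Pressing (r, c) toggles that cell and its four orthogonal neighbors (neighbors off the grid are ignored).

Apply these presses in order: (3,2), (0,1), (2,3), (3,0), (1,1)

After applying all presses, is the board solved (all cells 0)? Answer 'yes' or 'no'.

Answer: yes

Derivation:
After press 1 at (3,2):
1 0 1 0
1 0 1 1
1 1 1 1
1 1 0 1

After press 2 at (0,1):
0 1 0 0
1 1 1 1
1 1 1 1
1 1 0 1

After press 3 at (2,3):
0 1 0 0
1 1 1 0
1 1 0 0
1 1 0 0

After press 4 at (3,0):
0 1 0 0
1 1 1 0
0 1 0 0
0 0 0 0

After press 5 at (1,1):
0 0 0 0
0 0 0 0
0 0 0 0
0 0 0 0

Lights still on: 0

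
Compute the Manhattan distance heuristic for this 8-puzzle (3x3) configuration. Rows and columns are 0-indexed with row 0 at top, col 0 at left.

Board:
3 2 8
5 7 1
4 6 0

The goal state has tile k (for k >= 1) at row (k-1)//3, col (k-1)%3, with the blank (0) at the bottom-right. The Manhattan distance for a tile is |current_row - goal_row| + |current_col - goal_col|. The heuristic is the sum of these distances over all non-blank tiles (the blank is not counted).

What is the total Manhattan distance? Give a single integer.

Answer: 14

Derivation:
Tile 3: (0,0)->(0,2) = 2
Tile 2: (0,1)->(0,1) = 0
Tile 8: (0,2)->(2,1) = 3
Tile 5: (1,0)->(1,1) = 1
Tile 7: (1,1)->(2,0) = 2
Tile 1: (1,2)->(0,0) = 3
Tile 4: (2,0)->(1,0) = 1
Tile 6: (2,1)->(1,2) = 2
Sum: 2 + 0 + 3 + 1 + 2 + 3 + 1 + 2 = 14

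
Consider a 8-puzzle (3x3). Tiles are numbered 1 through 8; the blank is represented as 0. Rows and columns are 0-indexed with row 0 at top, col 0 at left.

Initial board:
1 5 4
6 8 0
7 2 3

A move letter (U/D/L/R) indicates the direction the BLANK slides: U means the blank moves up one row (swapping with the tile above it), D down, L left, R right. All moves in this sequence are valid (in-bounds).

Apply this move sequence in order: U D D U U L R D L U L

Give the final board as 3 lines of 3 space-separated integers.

After move 1 (U):
1 5 0
6 8 4
7 2 3

After move 2 (D):
1 5 4
6 8 0
7 2 3

After move 3 (D):
1 5 4
6 8 3
7 2 0

After move 4 (U):
1 5 4
6 8 0
7 2 3

After move 5 (U):
1 5 0
6 8 4
7 2 3

After move 6 (L):
1 0 5
6 8 4
7 2 3

After move 7 (R):
1 5 0
6 8 4
7 2 3

After move 8 (D):
1 5 4
6 8 0
7 2 3

After move 9 (L):
1 5 4
6 0 8
7 2 3

After move 10 (U):
1 0 4
6 5 8
7 2 3

After move 11 (L):
0 1 4
6 5 8
7 2 3

Answer: 0 1 4
6 5 8
7 2 3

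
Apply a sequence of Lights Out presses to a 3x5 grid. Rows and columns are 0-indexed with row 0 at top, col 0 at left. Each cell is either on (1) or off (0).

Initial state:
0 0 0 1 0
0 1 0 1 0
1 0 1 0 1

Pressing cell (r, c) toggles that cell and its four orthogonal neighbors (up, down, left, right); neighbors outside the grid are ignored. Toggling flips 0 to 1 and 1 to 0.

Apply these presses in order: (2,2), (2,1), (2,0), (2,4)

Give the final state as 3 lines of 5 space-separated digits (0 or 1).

After press 1 at (2,2):
0 0 0 1 0
0 1 1 1 0
1 1 0 1 1

After press 2 at (2,1):
0 0 0 1 0
0 0 1 1 0
0 0 1 1 1

After press 3 at (2,0):
0 0 0 1 0
1 0 1 1 0
1 1 1 1 1

After press 4 at (2,4):
0 0 0 1 0
1 0 1 1 1
1 1 1 0 0

Answer: 0 0 0 1 0
1 0 1 1 1
1 1 1 0 0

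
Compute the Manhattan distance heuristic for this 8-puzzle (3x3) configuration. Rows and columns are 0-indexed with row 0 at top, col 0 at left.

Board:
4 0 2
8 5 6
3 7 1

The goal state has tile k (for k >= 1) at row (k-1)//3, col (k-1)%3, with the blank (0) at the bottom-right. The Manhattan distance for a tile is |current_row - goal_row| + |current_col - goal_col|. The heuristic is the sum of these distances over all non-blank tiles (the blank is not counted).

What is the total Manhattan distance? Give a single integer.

Tile 4: at (0,0), goal (1,0), distance |0-1|+|0-0| = 1
Tile 2: at (0,2), goal (0,1), distance |0-0|+|2-1| = 1
Tile 8: at (1,0), goal (2,1), distance |1-2|+|0-1| = 2
Tile 5: at (1,1), goal (1,1), distance |1-1|+|1-1| = 0
Tile 6: at (1,2), goal (1,2), distance |1-1|+|2-2| = 0
Tile 3: at (2,0), goal (0,2), distance |2-0|+|0-2| = 4
Tile 7: at (2,1), goal (2,0), distance |2-2|+|1-0| = 1
Tile 1: at (2,2), goal (0,0), distance |2-0|+|2-0| = 4
Sum: 1 + 1 + 2 + 0 + 0 + 4 + 1 + 4 = 13

Answer: 13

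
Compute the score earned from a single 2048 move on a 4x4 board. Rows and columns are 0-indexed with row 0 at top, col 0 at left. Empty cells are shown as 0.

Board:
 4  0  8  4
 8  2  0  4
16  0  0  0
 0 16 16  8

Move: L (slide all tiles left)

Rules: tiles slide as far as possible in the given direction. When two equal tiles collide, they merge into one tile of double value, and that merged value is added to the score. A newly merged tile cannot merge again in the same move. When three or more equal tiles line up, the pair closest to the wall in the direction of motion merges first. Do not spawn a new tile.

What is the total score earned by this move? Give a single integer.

Slide left:
row 0: [4, 0, 8, 4] -> [4, 8, 4, 0]  score +0 (running 0)
row 1: [8, 2, 0, 4] -> [8, 2, 4, 0]  score +0 (running 0)
row 2: [16, 0, 0, 0] -> [16, 0, 0, 0]  score +0 (running 0)
row 3: [0, 16, 16, 8] -> [32, 8, 0, 0]  score +32 (running 32)
Board after move:
 4  8  4  0
 8  2  4  0
16  0  0  0
32  8  0  0

Answer: 32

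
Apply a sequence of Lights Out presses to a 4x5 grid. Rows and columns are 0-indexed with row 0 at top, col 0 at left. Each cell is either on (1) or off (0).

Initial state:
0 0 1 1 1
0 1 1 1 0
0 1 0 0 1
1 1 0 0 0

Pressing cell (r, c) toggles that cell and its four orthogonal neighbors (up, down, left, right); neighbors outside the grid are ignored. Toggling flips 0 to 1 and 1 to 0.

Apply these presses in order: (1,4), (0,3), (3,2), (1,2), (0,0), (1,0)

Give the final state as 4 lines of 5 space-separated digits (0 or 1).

Answer: 0 1 1 0 1
0 1 0 0 1
1 1 0 0 0
1 0 1 1 0

Derivation:
After press 1 at (1,4):
0 0 1 1 0
0 1 1 0 1
0 1 0 0 0
1 1 0 0 0

After press 2 at (0,3):
0 0 0 0 1
0 1 1 1 1
0 1 0 0 0
1 1 0 0 0

After press 3 at (3,2):
0 0 0 0 1
0 1 1 1 1
0 1 1 0 0
1 0 1 1 0

After press 4 at (1,2):
0 0 1 0 1
0 0 0 0 1
0 1 0 0 0
1 0 1 1 0

After press 5 at (0,0):
1 1 1 0 1
1 0 0 0 1
0 1 0 0 0
1 0 1 1 0

After press 6 at (1,0):
0 1 1 0 1
0 1 0 0 1
1 1 0 0 0
1 0 1 1 0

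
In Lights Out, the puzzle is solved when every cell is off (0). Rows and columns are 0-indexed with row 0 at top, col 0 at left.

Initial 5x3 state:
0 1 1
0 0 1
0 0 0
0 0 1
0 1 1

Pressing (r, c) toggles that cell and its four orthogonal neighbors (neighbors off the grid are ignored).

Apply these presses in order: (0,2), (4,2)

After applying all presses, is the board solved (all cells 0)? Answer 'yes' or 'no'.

After press 1 at (0,2):
0 0 0
0 0 0
0 0 0
0 0 1
0 1 1

After press 2 at (4,2):
0 0 0
0 0 0
0 0 0
0 0 0
0 0 0

Lights still on: 0

Answer: yes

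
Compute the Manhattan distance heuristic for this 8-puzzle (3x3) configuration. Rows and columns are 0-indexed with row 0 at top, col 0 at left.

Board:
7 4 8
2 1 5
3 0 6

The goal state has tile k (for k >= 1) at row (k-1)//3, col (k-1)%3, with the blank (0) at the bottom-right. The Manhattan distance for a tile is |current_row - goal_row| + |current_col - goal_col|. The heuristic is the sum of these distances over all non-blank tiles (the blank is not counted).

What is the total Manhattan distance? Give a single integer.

Tile 7: (0,0)->(2,0) = 2
Tile 4: (0,1)->(1,0) = 2
Tile 8: (0,2)->(2,1) = 3
Tile 2: (1,0)->(0,1) = 2
Tile 1: (1,1)->(0,0) = 2
Tile 5: (1,2)->(1,1) = 1
Tile 3: (2,0)->(0,2) = 4
Tile 6: (2,2)->(1,2) = 1
Sum: 2 + 2 + 3 + 2 + 2 + 1 + 4 + 1 = 17

Answer: 17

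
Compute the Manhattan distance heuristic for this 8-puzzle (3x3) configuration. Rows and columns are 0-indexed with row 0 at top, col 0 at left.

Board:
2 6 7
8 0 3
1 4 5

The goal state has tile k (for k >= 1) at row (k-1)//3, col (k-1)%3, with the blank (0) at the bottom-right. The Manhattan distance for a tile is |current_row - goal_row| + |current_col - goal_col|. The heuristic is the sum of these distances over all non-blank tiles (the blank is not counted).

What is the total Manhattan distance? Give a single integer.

Answer: 16

Derivation:
Tile 2: (0,0)->(0,1) = 1
Tile 6: (0,1)->(1,2) = 2
Tile 7: (0,2)->(2,0) = 4
Tile 8: (1,0)->(2,1) = 2
Tile 3: (1,2)->(0,2) = 1
Tile 1: (2,0)->(0,0) = 2
Tile 4: (2,1)->(1,0) = 2
Tile 5: (2,2)->(1,1) = 2
Sum: 1 + 2 + 4 + 2 + 1 + 2 + 2 + 2 = 16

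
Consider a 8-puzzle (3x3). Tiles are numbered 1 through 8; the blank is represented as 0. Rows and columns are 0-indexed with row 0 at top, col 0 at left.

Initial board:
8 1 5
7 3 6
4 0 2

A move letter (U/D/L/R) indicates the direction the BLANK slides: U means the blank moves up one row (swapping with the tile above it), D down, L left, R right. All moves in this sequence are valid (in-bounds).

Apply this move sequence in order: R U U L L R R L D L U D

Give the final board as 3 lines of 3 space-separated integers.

Answer: 8 3 1
0 7 5
4 2 6

Derivation:
After move 1 (R):
8 1 5
7 3 6
4 2 0

After move 2 (U):
8 1 5
7 3 0
4 2 6

After move 3 (U):
8 1 0
7 3 5
4 2 6

After move 4 (L):
8 0 1
7 3 5
4 2 6

After move 5 (L):
0 8 1
7 3 5
4 2 6

After move 6 (R):
8 0 1
7 3 5
4 2 6

After move 7 (R):
8 1 0
7 3 5
4 2 6

After move 8 (L):
8 0 1
7 3 5
4 2 6

After move 9 (D):
8 3 1
7 0 5
4 2 6

After move 10 (L):
8 3 1
0 7 5
4 2 6

After move 11 (U):
0 3 1
8 7 5
4 2 6

After move 12 (D):
8 3 1
0 7 5
4 2 6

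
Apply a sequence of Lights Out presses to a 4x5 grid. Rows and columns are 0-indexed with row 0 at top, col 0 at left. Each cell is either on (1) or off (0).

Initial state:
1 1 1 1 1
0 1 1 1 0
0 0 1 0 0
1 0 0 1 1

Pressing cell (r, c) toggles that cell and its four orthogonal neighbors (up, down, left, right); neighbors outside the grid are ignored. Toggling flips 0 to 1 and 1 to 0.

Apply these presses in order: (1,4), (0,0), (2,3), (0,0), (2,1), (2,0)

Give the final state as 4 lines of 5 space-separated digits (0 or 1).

After press 1 at (1,4):
1 1 1 1 0
0 1 1 0 1
0 0 1 0 1
1 0 0 1 1

After press 2 at (0,0):
0 0 1 1 0
1 1 1 0 1
0 0 1 0 1
1 0 0 1 1

After press 3 at (2,3):
0 0 1 1 0
1 1 1 1 1
0 0 0 1 0
1 0 0 0 1

After press 4 at (0,0):
1 1 1 1 0
0 1 1 1 1
0 0 0 1 0
1 0 0 0 1

After press 5 at (2,1):
1 1 1 1 0
0 0 1 1 1
1 1 1 1 0
1 1 0 0 1

After press 6 at (2,0):
1 1 1 1 0
1 0 1 1 1
0 0 1 1 0
0 1 0 0 1

Answer: 1 1 1 1 0
1 0 1 1 1
0 0 1 1 0
0 1 0 0 1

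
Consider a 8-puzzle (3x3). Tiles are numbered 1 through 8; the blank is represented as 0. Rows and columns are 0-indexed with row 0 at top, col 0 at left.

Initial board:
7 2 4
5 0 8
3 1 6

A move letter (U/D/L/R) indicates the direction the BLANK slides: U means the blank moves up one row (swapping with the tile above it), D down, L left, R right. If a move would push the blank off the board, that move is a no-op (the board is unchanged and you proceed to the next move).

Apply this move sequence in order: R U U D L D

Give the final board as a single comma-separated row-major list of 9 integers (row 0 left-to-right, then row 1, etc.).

Answer: 7, 2, 4, 5, 1, 8, 3, 0, 6

Derivation:
After move 1 (R):
7 2 4
5 8 0
3 1 6

After move 2 (U):
7 2 0
5 8 4
3 1 6

After move 3 (U):
7 2 0
5 8 4
3 1 6

After move 4 (D):
7 2 4
5 8 0
3 1 6

After move 5 (L):
7 2 4
5 0 8
3 1 6

After move 6 (D):
7 2 4
5 1 8
3 0 6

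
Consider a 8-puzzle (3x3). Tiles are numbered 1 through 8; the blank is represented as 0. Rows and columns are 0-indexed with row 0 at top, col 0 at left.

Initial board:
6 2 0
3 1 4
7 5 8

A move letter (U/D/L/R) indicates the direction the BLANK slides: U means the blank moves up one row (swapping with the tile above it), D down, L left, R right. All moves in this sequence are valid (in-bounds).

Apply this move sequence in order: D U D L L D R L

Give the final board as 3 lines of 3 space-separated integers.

Answer: 6 2 4
7 3 1
0 5 8

Derivation:
After move 1 (D):
6 2 4
3 1 0
7 5 8

After move 2 (U):
6 2 0
3 1 4
7 5 8

After move 3 (D):
6 2 4
3 1 0
7 5 8

After move 4 (L):
6 2 4
3 0 1
7 5 8

After move 5 (L):
6 2 4
0 3 1
7 5 8

After move 6 (D):
6 2 4
7 3 1
0 5 8

After move 7 (R):
6 2 4
7 3 1
5 0 8

After move 8 (L):
6 2 4
7 3 1
0 5 8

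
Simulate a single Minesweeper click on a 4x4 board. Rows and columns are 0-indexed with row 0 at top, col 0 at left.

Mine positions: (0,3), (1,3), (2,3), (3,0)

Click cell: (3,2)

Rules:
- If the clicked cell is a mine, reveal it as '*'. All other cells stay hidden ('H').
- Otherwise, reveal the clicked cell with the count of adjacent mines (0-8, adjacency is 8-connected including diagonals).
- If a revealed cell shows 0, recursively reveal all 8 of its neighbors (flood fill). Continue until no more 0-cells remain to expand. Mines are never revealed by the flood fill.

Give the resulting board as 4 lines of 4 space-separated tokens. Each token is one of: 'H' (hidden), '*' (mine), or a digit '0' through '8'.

H H H H
H H H H
H H H H
H H 1 H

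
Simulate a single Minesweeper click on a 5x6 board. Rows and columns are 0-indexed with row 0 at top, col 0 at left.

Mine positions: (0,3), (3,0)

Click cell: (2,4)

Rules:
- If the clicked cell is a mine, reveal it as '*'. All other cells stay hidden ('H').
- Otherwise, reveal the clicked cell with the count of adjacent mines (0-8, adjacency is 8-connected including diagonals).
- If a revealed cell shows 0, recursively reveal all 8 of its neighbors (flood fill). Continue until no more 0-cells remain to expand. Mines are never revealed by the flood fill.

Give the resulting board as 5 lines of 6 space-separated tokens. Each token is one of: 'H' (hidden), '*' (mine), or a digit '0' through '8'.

0 0 1 H 1 0
0 0 1 1 1 0
1 1 0 0 0 0
H 1 0 0 0 0
H 1 0 0 0 0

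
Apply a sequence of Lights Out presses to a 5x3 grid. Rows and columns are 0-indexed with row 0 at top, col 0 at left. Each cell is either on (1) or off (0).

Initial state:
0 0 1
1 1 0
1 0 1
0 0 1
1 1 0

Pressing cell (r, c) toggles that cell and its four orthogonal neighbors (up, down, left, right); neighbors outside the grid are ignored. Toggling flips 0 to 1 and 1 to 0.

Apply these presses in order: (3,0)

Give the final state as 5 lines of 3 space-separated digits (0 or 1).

After press 1 at (3,0):
0 0 1
1 1 0
0 0 1
1 1 1
0 1 0

Answer: 0 0 1
1 1 0
0 0 1
1 1 1
0 1 0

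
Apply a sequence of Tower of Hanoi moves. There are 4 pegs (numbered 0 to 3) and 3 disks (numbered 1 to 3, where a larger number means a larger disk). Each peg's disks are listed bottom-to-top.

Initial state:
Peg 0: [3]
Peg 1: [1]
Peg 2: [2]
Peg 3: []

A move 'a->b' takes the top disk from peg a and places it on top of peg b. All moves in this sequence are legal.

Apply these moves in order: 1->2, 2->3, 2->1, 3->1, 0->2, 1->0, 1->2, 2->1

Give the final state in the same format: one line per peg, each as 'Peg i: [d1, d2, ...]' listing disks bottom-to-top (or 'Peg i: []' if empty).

Answer: Peg 0: [1]
Peg 1: [2]
Peg 2: [3]
Peg 3: []

Derivation:
After move 1 (1->2):
Peg 0: [3]
Peg 1: []
Peg 2: [2, 1]
Peg 3: []

After move 2 (2->3):
Peg 0: [3]
Peg 1: []
Peg 2: [2]
Peg 3: [1]

After move 3 (2->1):
Peg 0: [3]
Peg 1: [2]
Peg 2: []
Peg 3: [1]

After move 4 (3->1):
Peg 0: [3]
Peg 1: [2, 1]
Peg 2: []
Peg 3: []

After move 5 (0->2):
Peg 0: []
Peg 1: [2, 1]
Peg 2: [3]
Peg 3: []

After move 6 (1->0):
Peg 0: [1]
Peg 1: [2]
Peg 2: [3]
Peg 3: []

After move 7 (1->2):
Peg 0: [1]
Peg 1: []
Peg 2: [3, 2]
Peg 3: []

After move 8 (2->1):
Peg 0: [1]
Peg 1: [2]
Peg 2: [3]
Peg 3: []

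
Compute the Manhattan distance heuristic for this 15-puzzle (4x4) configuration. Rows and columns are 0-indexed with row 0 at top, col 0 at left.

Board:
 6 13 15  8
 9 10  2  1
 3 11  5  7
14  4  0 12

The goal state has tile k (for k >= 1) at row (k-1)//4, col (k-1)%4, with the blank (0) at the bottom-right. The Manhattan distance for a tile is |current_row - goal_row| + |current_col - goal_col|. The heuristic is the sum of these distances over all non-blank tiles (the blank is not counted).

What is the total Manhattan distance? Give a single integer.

Answer: 35

Derivation:
Tile 6: (0,0)->(1,1) = 2
Tile 13: (0,1)->(3,0) = 4
Tile 15: (0,2)->(3,2) = 3
Tile 8: (0,3)->(1,3) = 1
Tile 9: (1,0)->(2,0) = 1
Tile 10: (1,1)->(2,1) = 1
Tile 2: (1,2)->(0,1) = 2
Tile 1: (1,3)->(0,0) = 4
Tile 3: (2,0)->(0,2) = 4
Tile 11: (2,1)->(2,2) = 1
Tile 5: (2,2)->(1,0) = 3
Tile 7: (2,3)->(1,2) = 2
Tile 14: (3,0)->(3,1) = 1
Tile 4: (3,1)->(0,3) = 5
Tile 12: (3,3)->(2,3) = 1
Sum: 2 + 4 + 3 + 1 + 1 + 1 + 2 + 4 + 4 + 1 + 3 + 2 + 1 + 5 + 1 = 35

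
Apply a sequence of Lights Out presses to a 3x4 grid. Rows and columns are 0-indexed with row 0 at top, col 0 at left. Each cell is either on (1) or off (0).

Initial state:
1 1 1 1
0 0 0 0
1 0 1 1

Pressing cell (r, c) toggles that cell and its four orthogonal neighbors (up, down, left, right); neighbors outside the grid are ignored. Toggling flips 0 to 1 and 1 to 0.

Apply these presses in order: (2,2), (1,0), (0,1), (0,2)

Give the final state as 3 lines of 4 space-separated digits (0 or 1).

After press 1 at (2,2):
1 1 1 1
0 0 1 0
1 1 0 0

After press 2 at (1,0):
0 1 1 1
1 1 1 0
0 1 0 0

After press 3 at (0,1):
1 0 0 1
1 0 1 0
0 1 0 0

After press 4 at (0,2):
1 1 1 0
1 0 0 0
0 1 0 0

Answer: 1 1 1 0
1 0 0 0
0 1 0 0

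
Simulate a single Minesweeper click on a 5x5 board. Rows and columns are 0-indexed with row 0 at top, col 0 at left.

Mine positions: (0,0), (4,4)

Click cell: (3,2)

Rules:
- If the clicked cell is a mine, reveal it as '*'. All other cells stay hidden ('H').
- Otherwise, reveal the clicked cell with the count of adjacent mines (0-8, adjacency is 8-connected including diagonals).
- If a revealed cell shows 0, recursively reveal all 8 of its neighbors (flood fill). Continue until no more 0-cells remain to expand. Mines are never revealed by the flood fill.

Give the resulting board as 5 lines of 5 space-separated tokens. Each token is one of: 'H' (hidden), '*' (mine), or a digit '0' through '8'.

H 1 0 0 0
1 1 0 0 0
0 0 0 0 0
0 0 0 1 1
0 0 0 1 H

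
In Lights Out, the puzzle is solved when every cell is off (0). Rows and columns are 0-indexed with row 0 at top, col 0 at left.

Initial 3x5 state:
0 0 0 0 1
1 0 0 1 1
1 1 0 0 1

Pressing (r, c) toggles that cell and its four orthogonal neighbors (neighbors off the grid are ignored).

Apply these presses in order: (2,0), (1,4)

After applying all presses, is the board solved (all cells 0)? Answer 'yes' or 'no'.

After press 1 at (2,0):
0 0 0 0 1
0 0 0 1 1
0 0 0 0 1

After press 2 at (1,4):
0 0 0 0 0
0 0 0 0 0
0 0 0 0 0

Lights still on: 0

Answer: yes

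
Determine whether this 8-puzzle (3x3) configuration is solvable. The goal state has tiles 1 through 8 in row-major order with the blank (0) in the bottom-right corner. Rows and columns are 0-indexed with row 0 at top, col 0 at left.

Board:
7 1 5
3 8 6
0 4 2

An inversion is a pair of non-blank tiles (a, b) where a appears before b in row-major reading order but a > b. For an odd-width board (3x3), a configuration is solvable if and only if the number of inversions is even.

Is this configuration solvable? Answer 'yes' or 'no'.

Answer: yes

Derivation:
Inversions (pairs i<j in row-major order where tile[i] > tile[j] > 0): 16
16 is even, so the puzzle is solvable.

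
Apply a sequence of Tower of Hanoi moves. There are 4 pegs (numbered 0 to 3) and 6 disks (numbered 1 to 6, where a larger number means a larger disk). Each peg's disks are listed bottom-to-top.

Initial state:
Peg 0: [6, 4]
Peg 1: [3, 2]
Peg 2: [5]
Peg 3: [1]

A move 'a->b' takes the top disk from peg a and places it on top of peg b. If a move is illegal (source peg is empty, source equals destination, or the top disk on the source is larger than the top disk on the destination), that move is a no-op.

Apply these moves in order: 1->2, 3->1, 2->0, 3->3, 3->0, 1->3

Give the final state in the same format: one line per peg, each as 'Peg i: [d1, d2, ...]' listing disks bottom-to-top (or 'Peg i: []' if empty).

After move 1 (1->2):
Peg 0: [6, 4]
Peg 1: [3]
Peg 2: [5, 2]
Peg 3: [1]

After move 2 (3->1):
Peg 0: [6, 4]
Peg 1: [3, 1]
Peg 2: [5, 2]
Peg 3: []

After move 3 (2->0):
Peg 0: [6, 4, 2]
Peg 1: [3, 1]
Peg 2: [5]
Peg 3: []

After move 4 (3->3):
Peg 0: [6, 4, 2]
Peg 1: [3, 1]
Peg 2: [5]
Peg 3: []

After move 5 (3->0):
Peg 0: [6, 4, 2]
Peg 1: [3, 1]
Peg 2: [5]
Peg 3: []

After move 6 (1->3):
Peg 0: [6, 4, 2]
Peg 1: [3]
Peg 2: [5]
Peg 3: [1]

Answer: Peg 0: [6, 4, 2]
Peg 1: [3]
Peg 2: [5]
Peg 3: [1]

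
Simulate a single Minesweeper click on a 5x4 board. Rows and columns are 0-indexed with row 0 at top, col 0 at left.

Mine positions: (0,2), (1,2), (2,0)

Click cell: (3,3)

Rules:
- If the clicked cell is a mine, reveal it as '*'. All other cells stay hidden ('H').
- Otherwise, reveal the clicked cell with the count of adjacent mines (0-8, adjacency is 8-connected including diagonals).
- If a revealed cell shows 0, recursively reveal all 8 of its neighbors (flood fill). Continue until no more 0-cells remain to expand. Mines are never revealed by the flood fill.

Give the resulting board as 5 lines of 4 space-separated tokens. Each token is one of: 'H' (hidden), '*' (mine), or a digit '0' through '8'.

H H H H
H H H H
H 2 1 1
1 1 0 0
0 0 0 0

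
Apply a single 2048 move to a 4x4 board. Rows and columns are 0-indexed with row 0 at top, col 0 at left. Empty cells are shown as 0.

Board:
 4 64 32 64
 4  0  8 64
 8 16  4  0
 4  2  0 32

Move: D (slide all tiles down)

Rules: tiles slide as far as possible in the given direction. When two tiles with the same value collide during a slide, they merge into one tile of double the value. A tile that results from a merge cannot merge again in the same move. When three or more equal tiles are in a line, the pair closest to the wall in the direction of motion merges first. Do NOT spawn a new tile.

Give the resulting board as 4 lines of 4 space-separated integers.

Answer:   0   0   0   0
  8  64  32   0
  8  16   8 128
  4   2   4  32

Derivation:
Slide down:
col 0: [4, 4, 8, 4] -> [0, 8, 8, 4]
col 1: [64, 0, 16, 2] -> [0, 64, 16, 2]
col 2: [32, 8, 4, 0] -> [0, 32, 8, 4]
col 3: [64, 64, 0, 32] -> [0, 0, 128, 32]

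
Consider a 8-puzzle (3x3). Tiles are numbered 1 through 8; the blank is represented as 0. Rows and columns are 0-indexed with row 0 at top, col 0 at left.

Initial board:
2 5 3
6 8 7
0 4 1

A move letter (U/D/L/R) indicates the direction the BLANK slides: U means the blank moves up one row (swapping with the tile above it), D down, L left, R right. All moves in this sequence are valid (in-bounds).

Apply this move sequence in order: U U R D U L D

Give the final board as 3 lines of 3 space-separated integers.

Answer: 2 5 3
0 8 7
6 4 1

Derivation:
After move 1 (U):
2 5 3
0 8 7
6 4 1

After move 2 (U):
0 5 3
2 8 7
6 4 1

After move 3 (R):
5 0 3
2 8 7
6 4 1

After move 4 (D):
5 8 3
2 0 7
6 4 1

After move 5 (U):
5 0 3
2 8 7
6 4 1

After move 6 (L):
0 5 3
2 8 7
6 4 1

After move 7 (D):
2 5 3
0 8 7
6 4 1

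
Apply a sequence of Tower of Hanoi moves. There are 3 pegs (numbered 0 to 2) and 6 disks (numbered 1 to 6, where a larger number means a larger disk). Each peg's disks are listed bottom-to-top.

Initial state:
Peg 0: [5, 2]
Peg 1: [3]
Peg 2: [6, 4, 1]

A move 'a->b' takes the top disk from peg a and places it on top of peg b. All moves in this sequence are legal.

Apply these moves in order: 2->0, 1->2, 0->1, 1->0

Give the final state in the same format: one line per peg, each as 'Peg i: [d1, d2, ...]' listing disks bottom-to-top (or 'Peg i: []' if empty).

Answer: Peg 0: [5, 2, 1]
Peg 1: []
Peg 2: [6, 4, 3]

Derivation:
After move 1 (2->0):
Peg 0: [5, 2, 1]
Peg 1: [3]
Peg 2: [6, 4]

After move 2 (1->2):
Peg 0: [5, 2, 1]
Peg 1: []
Peg 2: [6, 4, 3]

After move 3 (0->1):
Peg 0: [5, 2]
Peg 1: [1]
Peg 2: [6, 4, 3]

After move 4 (1->0):
Peg 0: [5, 2, 1]
Peg 1: []
Peg 2: [6, 4, 3]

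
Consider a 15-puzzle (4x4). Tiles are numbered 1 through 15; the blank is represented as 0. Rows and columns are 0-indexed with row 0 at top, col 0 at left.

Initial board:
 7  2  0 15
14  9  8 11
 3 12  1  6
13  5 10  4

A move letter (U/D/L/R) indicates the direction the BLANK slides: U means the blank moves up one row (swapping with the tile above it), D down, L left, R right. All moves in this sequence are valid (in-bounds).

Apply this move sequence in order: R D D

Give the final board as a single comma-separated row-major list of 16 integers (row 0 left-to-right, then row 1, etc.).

Answer: 7, 2, 15, 11, 14, 9, 8, 6, 3, 12, 1, 0, 13, 5, 10, 4

Derivation:
After move 1 (R):
 7  2 15  0
14  9  8 11
 3 12  1  6
13  5 10  4

After move 2 (D):
 7  2 15 11
14  9  8  0
 3 12  1  6
13  5 10  4

After move 3 (D):
 7  2 15 11
14  9  8  6
 3 12  1  0
13  5 10  4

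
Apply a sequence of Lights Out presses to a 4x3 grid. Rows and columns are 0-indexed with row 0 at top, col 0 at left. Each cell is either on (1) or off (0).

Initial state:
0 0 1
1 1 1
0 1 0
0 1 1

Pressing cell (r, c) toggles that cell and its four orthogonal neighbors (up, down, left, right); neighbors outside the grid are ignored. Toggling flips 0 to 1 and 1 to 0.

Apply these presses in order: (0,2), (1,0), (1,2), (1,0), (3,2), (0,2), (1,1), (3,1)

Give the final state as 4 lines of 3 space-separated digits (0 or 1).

After press 1 at (0,2):
0 1 0
1 1 0
0 1 0
0 1 1

After press 2 at (1,0):
1 1 0
0 0 0
1 1 0
0 1 1

After press 3 at (1,2):
1 1 1
0 1 1
1 1 1
0 1 1

After press 4 at (1,0):
0 1 1
1 0 1
0 1 1
0 1 1

After press 5 at (3,2):
0 1 1
1 0 1
0 1 0
0 0 0

After press 6 at (0,2):
0 0 0
1 0 0
0 1 0
0 0 0

After press 7 at (1,1):
0 1 0
0 1 1
0 0 0
0 0 0

After press 8 at (3,1):
0 1 0
0 1 1
0 1 0
1 1 1

Answer: 0 1 0
0 1 1
0 1 0
1 1 1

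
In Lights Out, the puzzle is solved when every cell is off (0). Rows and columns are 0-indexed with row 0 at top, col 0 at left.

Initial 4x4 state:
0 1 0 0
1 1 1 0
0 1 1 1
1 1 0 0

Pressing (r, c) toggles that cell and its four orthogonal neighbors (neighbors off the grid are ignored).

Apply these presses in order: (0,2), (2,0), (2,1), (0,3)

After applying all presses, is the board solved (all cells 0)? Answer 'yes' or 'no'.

Answer: no

Derivation:
After press 1 at (0,2):
0 0 1 1
1 1 0 0
0 1 1 1
1 1 0 0

After press 2 at (2,0):
0 0 1 1
0 1 0 0
1 0 1 1
0 1 0 0

After press 3 at (2,1):
0 0 1 1
0 0 0 0
0 1 0 1
0 0 0 0

After press 4 at (0,3):
0 0 0 0
0 0 0 1
0 1 0 1
0 0 0 0

Lights still on: 3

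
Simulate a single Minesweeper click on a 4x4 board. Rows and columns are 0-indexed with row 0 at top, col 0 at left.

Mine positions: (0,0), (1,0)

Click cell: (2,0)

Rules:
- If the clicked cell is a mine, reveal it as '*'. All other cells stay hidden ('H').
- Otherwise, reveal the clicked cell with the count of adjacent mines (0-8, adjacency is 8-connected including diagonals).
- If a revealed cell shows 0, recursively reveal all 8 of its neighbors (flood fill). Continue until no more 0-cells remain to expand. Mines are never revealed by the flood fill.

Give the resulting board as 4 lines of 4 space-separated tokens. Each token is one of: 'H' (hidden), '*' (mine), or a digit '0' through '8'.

H H H H
H H H H
1 H H H
H H H H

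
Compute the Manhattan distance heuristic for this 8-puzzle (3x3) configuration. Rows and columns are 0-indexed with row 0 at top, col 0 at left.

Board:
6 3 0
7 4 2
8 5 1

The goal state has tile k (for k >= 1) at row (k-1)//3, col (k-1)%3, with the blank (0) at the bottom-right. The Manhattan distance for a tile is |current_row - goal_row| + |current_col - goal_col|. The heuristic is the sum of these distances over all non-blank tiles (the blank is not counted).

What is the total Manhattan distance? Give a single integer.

Answer: 14

Derivation:
Tile 6: (0,0)->(1,2) = 3
Tile 3: (0,1)->(0,2) = 1
Tile 7: (1,0)->(2,0) = 1
Tile 4: (1,1)->(1,0) = 1
Tile 2: (1,2)->(0,1) = 2
Tile 8: (2,0)->(2,1) = 1
Tile 5: (2,1)->(1,1) = 1
Tile 1: (2,2)->(0,0) = 4
Sum: 3 + 1 + 1 + 1 + 2 + 1 + 1 + 4 = 14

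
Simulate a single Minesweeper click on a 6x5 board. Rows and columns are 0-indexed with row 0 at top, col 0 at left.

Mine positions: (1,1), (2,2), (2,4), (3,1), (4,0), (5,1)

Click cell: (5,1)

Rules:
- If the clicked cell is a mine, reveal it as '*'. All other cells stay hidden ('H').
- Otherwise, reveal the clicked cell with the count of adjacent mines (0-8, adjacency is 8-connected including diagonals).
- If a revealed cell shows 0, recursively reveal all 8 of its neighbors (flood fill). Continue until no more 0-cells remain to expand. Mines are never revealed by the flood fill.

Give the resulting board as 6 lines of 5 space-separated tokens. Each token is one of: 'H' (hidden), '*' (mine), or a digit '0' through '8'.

H H H H H
H H H H H
H H H H H
H H H H H
H H H H H
H * H H H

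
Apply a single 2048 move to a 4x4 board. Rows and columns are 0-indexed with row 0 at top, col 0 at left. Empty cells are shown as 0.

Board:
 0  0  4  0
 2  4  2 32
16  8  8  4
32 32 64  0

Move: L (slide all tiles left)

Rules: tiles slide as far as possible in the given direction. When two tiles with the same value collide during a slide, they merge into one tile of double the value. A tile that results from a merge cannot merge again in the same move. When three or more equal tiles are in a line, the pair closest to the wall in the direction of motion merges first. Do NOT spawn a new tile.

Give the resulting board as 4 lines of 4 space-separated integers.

Answer:  4  0  0  0
 2  4  2 32
16 16  4  0
64 64  0  0

Derivation:
Slide left:
row 0: [0, 0, 4, 0] -> [4, 0, 0, 0]
row 1: [2, 4, 2, 32] -> [2, 4, 2, 32]
row 2: [16, 8, 8, 4] -> [16, 16, 4, 0]
row 3: [32, 32, 64, 0] -> [64, 64, 0, 0]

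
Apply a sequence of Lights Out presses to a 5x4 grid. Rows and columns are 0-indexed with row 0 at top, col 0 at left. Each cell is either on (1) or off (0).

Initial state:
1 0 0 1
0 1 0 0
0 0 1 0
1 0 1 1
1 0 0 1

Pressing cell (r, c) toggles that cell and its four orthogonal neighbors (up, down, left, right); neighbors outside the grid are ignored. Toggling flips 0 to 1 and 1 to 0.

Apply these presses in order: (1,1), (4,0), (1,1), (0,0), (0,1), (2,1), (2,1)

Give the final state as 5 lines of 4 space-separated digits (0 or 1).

Answer: 1 0 1 1
1 0 0 0
0 0 1 0
0 0 1 1
0 1 0 1

Derivation:
After press 1 at (1,1):
1 1 0 1
1 0 1 0
0 1 1 0
1 0 1 1
1 0 0 1

After press 2 at (4,0):
1 1 0 1
1 0 1 0
0 1 1 0
0 0 1 1
0 1 0 1

After press 3 at (1,1):
1 0 0 1
0 1 0 0
0 0 1 0
0 0 1 1
0 1 0 1

After press 4 at (0,0):
0 1 0 1
1 1 0 0
0 0 1 0
0 0 1 1
0 1 0 1

After press 5 at (0,1):
1 0 1 1
1 0 0 0
0 0 1 0
0 0 1 1
0 1 0 1

After press 6 at (2,1):
1 0 1 1
1 1 0 0
1 1 0 0
0 1 1 1
0 1 0 1

After press 7 at (2,1):
1 0 1 1
1 0 0 0
0 0 1 0
0 0 1 1
0 1 0 1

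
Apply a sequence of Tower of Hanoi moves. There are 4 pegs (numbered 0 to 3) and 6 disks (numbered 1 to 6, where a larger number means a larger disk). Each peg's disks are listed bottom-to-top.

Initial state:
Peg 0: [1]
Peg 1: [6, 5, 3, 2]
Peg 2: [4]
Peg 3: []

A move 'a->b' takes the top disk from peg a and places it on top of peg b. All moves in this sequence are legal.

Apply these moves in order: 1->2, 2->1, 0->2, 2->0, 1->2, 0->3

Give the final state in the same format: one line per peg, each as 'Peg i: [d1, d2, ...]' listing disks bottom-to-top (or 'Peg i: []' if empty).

Answer: Peg 0: []
Peg 1: [6, 5, 3]
Peg 2: [4, 2]
Peg 3: [1]

Derivation:
After move 1 (1->2):
Peg 0: [1]
Peg 1: [6, 5, 3]
Peg 2: [4, 2]
Peg 3: []

After move 2 (2->1):
Peg 0: [1]
Peg 1: [6, 5, 3, 2]
Peg 2: [4]
Peg 3: []

After move 3 (0->2):
Peg 0: []
Peg 1: [6, 5, 3, 2]
Peg 2: [4, 1]
Peg 3: []

After move 4 (2->0):
Peg 0: [1]
Peg 1: [6, 5, 3, 2]
Peg 2: [4]
Peg 3: []

After move 5 (1->2):
Peg 0: [1]
Peg 1: [6, 5, 3]
Peg 2: [4, 2]
Peg 3: []

After move 6 (0->3):
Peg 0: []
Peg 1: [6, 5, 3]
Peg 2: [4, 2]
Peg 3: [1]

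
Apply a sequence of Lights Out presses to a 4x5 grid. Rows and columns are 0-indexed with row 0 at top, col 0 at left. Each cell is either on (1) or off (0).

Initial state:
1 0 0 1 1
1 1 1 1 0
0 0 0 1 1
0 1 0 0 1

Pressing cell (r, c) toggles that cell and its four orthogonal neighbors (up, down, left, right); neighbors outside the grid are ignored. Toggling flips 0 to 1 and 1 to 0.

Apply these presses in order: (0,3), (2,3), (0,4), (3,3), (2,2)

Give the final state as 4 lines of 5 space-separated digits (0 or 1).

After press 1 at (0,3):
1 0 1 0 0
1 1 1 0 0
0 0 0 1 1
0 1 0 0 1

After press 2 at (2,3):
1 0 1 0 0
1 1 1 1 0
0 0 1 0 0
0 1 0 1 1

After press 3 at (0,4):
1 0 1 1 1
1 1 1 1 1
0 0 1 0 0
0 1 0 1 1

After press 4 at (3,3):
1 0 1 1 1
1 1 1 1 1
0 0 1 1 0
0 1 1 0 0

After press 5 at (2,2):
1 0 1 1 1
1 1 0 1 1
0 1 0 0 0
0 1 0 0 0

Answer: 1 0 1 1 1
1 1 0 1 1
0 1 0 0 0
0 1 0 0 0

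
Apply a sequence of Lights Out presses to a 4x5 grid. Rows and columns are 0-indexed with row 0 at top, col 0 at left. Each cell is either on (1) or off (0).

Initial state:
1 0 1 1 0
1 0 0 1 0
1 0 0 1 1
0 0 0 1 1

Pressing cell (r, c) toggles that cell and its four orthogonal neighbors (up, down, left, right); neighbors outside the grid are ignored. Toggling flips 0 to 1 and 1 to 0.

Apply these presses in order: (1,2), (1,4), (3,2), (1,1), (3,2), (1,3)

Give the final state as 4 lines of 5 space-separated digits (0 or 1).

After press 1 at (1,2):
1 0 0 1 0
1 1 1 0 0
1 0 1 1 1
0 0 0 1 1

After press 2 at (1,4):
1 0 0 1 1
1 1 1 1 1
1 0 1 1 0
0 0 0 1 1

After press 3 at (3,2):
1 0 0 1 1
1 1 1 1 1
1 0 0 1 0
0 1 1 0 1

After press 4 at (1,1):
1 1 0 1 1
0 0 0 1 1
1 1 0 1 0
0 1 1 0 1

After press 5 at (3,2):
1 1 0 1 1
0 0 0 1 1
1 1 1 1 0
0 0 0 1 1

After press 6 at (1,3):
1 1 0 0 1
0 0 1 0 0
1 1 1 0 0
0 0 0 1 1

Answer: 1 1 0 0 1
0 0 1 0 0
1 1 1 0 0
0 0 0 1 1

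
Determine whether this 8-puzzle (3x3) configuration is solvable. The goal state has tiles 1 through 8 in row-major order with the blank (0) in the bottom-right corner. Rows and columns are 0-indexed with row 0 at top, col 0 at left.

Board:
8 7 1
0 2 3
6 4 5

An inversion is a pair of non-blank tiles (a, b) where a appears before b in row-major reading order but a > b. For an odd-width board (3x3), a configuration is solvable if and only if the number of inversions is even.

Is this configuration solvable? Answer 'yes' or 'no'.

Inversions (pairs i<j in row-major order where tile[i] > tile[j] > 0): 15
15 is odd, so the puzzle is not solvable.

Answer: no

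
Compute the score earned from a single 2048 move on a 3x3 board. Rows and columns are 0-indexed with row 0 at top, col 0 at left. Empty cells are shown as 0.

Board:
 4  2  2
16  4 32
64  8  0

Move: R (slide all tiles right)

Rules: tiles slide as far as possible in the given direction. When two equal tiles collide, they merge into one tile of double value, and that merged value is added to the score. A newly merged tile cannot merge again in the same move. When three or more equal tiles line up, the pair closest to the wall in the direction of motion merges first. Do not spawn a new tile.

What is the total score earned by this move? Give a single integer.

Answer: 4

Derivation:
Slide right:
row 0: [4, 2, 2] -> [0, 4, 4]  score +4 (running 4)
row 1: [16, 4, 32] -> [16, 4, 32]  score +0 (running 4)
row 2: [64, 8, 0] -> [0, 64, 8]  score +0 (running 4)
Board after move:
 0  4  4
16  4 32
 0 64  8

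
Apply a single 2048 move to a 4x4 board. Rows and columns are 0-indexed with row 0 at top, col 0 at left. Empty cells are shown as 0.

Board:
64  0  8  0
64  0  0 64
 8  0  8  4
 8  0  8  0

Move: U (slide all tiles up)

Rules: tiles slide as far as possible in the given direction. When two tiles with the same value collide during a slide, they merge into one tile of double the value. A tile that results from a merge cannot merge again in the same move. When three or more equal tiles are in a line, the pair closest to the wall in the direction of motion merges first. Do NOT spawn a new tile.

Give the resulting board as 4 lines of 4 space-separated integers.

Answer: 128   0  16  64
 16   0   8   4
  0   0   0   0
  0   0   0   0

Derivation:
Slide up:
col 0: [64, 64, 8, 8] -> [128, 16, 0, 0]
col 1: [0, 0, 0, 0] -> [0, 0, 0, 0]
col 2: [8, 0, 8, 8] -> [16, 8, 0, 0]
col 3: [0, 64, 4, 0] -> [64, 4, 0, 0]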